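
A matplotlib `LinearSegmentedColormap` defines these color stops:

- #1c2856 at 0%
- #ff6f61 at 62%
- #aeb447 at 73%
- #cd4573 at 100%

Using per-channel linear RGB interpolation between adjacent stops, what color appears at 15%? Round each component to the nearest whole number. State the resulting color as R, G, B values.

15% lies between the 0% and 62% stops, so the local fraction is t = (15 − 0)/(62 − 0) = 15/62 ≈ 0.2419.
#1c2856 → (28, 40, 86); #ff6f61 → (255, 111, 97).
R = 28 + 0.2419 × (255 − 28) = 82.911 → 83
G = 40 + 0.2419 × (111 − 40) = 57.175 → 57
B = 86 + 0.2419 × (97 − 86) = 88.661 → 89

(83, 57, 89)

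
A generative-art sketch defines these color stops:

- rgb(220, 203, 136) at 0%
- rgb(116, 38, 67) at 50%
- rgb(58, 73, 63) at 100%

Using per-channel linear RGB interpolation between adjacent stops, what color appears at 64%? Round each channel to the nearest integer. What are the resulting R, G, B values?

(100, 48, 66)

64% lies between the 50% and 100% stops, so the local fraction is t = (64 − 50)/(100 − 50) = 14/50 ≈ 0.28.
R = 116 + 0.28 × (58 − 116) = 99.76 → 100
G = 38 + 0.28 × (73 − 38) = 47.8 → 48
B = 67 + 0.28 × (63 − 67) = 65.88 → 66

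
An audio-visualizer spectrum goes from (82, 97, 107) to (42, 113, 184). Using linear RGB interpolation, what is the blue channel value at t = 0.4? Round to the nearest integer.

B = 107 + 0.4 × (184 − 107) = 137.8 → 138

138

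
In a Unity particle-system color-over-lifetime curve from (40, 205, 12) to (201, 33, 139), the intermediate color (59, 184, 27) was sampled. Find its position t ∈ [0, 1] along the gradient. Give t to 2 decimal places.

0.12

Invert the lerp on the G channel (largest span, 172): t = (184 − 205) / (33 − 205) = -21/-172 = 0.12209.
Check on R: (59 − 40)/(201 − 40) = 0.118 ✓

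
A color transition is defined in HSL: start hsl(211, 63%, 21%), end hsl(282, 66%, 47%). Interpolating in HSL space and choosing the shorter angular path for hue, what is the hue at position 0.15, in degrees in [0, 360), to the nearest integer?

Hue arc: Δh = 282 − 211 = 71° (|Δh| ≤ 180, already the shorter path).
H = 211 + 0.15 × (71) = 221.65 → 222°

222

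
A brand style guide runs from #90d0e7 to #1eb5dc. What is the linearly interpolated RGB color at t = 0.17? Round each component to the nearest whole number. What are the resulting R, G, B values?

#90d0e7 → (144, 208, 231); #1eb5dc → (30, 181, 220).
R = 144 + 0.17 × (30 − 144) = 144 + 0.17 × -114 = 124.62 → 125
G = 208 + 0.17 × (181 − 208) = 208 + 0.17 × -27 = 203.41 → 203
B = 231 + 0.17 × (220 − 231) = 231 + 0.17 × -11 = 229.13 → 229

(125, 203, 229)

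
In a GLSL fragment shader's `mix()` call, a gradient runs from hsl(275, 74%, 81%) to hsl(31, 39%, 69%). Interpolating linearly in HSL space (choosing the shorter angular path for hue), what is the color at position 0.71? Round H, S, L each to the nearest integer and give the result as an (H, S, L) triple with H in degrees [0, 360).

(357, 49, 72)

Hue: 31 − 275 = -244°, but |-244| > 180 so the shorter arc goes the other way: Δh = -244 + 360 = 116°.
H = 275 + 0.71 × (116) = 357.36 → 357°
S = 74 + 0.71 × (39 − 74) = 49.15 → 49%
L = 81 + 0.71 × (69 − 81) = 72.48 → 72%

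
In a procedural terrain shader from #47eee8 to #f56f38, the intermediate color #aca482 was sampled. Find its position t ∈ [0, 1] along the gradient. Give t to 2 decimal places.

0.58

Invert the lerp on the B channel (largest span, 176): t = (130 − 232) / (56 − 232) = -102/-176 = 0.57955.
Check on R: (172 − 71)/(245 − 71) = 0.5805 ✓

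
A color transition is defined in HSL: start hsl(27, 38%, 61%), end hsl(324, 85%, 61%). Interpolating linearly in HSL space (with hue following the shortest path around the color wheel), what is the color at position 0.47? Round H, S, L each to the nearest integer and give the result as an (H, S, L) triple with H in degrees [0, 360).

Hue: 324 − 27 = 297°, but |297| > 180 so the shorter arc goes the other way: Δh = 297 − 360 = -63°.
H = 27 + 0.47 × (-63) = -2.61 → -3 → -3 mod 360 = 357°
S = 38 + 0.47 × (85 − 38) = 60.09 → 60%
L = 61 + 0.47 × (61 − 61) = 61 → 61%

(357, 60, 61)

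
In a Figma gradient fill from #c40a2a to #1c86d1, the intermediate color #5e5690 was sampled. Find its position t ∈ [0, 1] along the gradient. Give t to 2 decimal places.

0.61

Invert the lerp on the R channel (largest span, 168): t = (94 − 196) / (28 − 196) = -102/-168 = 0.60714.
Check on G: (86 − 10)/(134 − 10) = 0.6129 ✓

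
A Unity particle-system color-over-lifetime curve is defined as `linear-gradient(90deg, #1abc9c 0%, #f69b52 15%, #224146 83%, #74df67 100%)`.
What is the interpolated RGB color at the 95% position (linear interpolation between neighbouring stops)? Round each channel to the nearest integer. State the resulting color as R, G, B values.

(92, 177, 93)

95% lies between the 83% and 100% stops, so the local fraction is t = (95 − 83)/(100 − 83) = 12/17 ≈ 0.7059.
#224146 → (34, 65, 70); #74df67 → (116, 223, 103).
R = 34 + 0.7059 × (116 − 34) = 91.884 → 92
G = 65 + 0.7059 × (223 − 65) = 176.532 → 177
B = 70 + 0.7059 × (103 − 70) = 93.295 → 93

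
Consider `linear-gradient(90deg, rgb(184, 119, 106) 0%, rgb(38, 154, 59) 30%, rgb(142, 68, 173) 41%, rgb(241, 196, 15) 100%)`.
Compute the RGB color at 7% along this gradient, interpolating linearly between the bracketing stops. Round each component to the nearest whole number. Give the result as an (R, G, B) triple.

(150, 127, 95)

7% lies between the 0% and 30% stops, so the local fraction is t = (7 − 0)/(30 − 0) = 7/30 ≈ 0.2333.
R = 184 + 0.2333 × (38 − 184) = 149.938 → 150
G = 119 + 0.2333 × (154 − 119) = 127.165 → 127
B = 106 + 0.2333 × (59 − 106) = 95.035 → 95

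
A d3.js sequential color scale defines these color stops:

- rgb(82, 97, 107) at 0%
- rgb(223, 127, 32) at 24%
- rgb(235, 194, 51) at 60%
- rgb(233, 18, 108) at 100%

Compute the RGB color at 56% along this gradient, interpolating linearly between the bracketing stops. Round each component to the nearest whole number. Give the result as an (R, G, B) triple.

56% lies between the 24% and 60% stops, so the local fraction is t = (56 − 24)/(60 − 24) = 32/36 ≈ 0.8889.
R = 223 + 0.8889 × (235 − 223) = 233.667 → 234
G = 127 + 0.8889 × (194 − 127) = 186.556 → 187
B = 32 + 0.8889 × (51 − 32) = 48.889 → 49

(234, 187, 49)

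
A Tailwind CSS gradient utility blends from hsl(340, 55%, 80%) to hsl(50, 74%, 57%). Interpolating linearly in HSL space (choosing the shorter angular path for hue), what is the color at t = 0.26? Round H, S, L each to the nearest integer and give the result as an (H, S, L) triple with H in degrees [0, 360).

Hue: 50 − 340 = -290°, but |-290| > 180 so the shorter arc goes the other way: Δh = -290 + 360 = 70°.
H = 340 + 0.26 × (70) = 358.2 → 358°
S = 55 + 0.26 × (74 − 55) = 59.94 → 60%
L = 80 + 0.26 × (57 − 80) = 74.02 → 74%

(358, 60, 74)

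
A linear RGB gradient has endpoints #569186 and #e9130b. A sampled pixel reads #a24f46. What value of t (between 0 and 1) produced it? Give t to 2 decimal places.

Invert the lerp on the R channel (largest span, 147): t = (162 − 86) / (233 − 86) = 76/147 = 0.51701.
Check on G: (79 − 145)/(19 − 145) = 0.5238 ✓

0.52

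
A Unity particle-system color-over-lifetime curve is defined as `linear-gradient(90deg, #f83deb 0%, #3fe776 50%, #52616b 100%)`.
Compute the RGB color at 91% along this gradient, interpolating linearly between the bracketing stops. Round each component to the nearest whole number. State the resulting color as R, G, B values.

(79, 121, 109)

91% lies between the 50% and 100% stops, so the local fraction is t = (91 − 50)/(100 − 50) = 41/50 ≈ 0.82.
#3fe776 → (63, 231, 118); #52616b → (82, 97, 107).
R = 63 + 0.82 × (82 − 63) = 78.58 → 79
G = 231 + 0.82 × (97 − 231) = 121.12 → 121
B = 118 + 0.82 × (107 − 118) = 108.98 → 109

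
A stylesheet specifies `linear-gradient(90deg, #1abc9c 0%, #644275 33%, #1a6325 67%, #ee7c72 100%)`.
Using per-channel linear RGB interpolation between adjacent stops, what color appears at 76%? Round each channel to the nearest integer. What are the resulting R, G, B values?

(84, 106, 58)

76% lies between the 67% and 100% stops, so the local fraction is t = (76 − 67)/(100 − 67) = 9/33 ≈ 0.2727.
#1a6325 → (26, 99, 37); #ee7c72 → (238, 124, 114).
R = 26 + 0.2727 × (238 − 26) = 83.812 → 84
G = 99 + 0.2727 × (124 − 99) = 105.817 → 106
B = 37 + 0.2727 × (114 − 37) = 57.998 → 58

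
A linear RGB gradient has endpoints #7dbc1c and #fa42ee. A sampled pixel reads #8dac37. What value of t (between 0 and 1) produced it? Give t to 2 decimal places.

0.13

Invert the lerp on the B channel (largest span, 210): t = (55 − 28) / (238 − 28) = 27/210 = 0.12857.
Check on R: (141 − 125)/(250 − 125) = 0.128 ✓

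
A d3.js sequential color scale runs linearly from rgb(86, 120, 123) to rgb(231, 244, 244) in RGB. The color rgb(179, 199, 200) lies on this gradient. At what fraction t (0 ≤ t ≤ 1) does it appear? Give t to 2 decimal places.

Invert the lerp on the R channel (largest span, 145): t = (179 − 86) / (231 − 86) = 93/145 = 0.64138.
Check on G: (199 − 120)/(244 − 120) = 0.6371 ✓

0.64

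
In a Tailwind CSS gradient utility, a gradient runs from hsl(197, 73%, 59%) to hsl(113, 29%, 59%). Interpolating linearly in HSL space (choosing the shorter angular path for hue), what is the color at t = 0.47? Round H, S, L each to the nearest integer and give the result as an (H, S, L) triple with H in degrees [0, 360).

(158, 52, 59)

Hue arc: Δh = 113 − 197 = -84° (|Δh| ≤ 180, already the shorter path).
H = 197 + 0.47 × (-84) = 157.52 → 158°
S = 73 + 0.47 × (29 − 73) = 52.32 → 52%
L = 59 + 0.47 × (59 − 59) = 59 → 59%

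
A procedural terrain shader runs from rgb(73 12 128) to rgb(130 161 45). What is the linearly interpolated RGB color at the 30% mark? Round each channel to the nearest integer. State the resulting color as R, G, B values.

30% corresponds to t = 0.3.
R = 73 + 0.3 × (130 − 73) = 73 + 0.3 × 57 = 90.1 → 90
G = 12 + 0.3 × (161 − 12) = 12 + 0.3 × 149 = 56.7 → 57
B = 128 + 0.3 × (45 − 128) = 128 + 0.3 × -83 = 103.1 → 103

(90, 57, 103)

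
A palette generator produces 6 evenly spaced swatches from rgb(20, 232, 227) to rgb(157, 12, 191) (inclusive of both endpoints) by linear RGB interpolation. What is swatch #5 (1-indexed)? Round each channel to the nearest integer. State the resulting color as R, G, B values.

With 6 swatches and endpoints inclusive, swatch 5 sits at t = (5 − 1)/(6 − 1) = 4/5 ≈ 0.8.
R = 20 + 0.8 × (157 − 20) = 129.6 → 130
G = 232 + 0.8 × (12 − 232) = 56 → 56
B = 227 + 0.8 × (191 − 227) = 198.2 → 198

(130, 56, 198)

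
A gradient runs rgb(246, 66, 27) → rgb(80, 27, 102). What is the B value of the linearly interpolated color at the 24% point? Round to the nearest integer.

45

B = 27 + 0.24 × (102 − 27) = 45 → 45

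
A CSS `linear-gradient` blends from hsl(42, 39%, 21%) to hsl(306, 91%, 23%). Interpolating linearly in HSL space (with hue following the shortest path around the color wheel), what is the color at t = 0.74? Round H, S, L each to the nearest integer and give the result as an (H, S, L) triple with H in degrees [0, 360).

(331, 77, 22)

Hue: 306 − 42 = 264°, but |264| > 180 so the shorter arc goes the other way: Δh = 264 − 360 = -96°.
H = 42 + 0.74 × (-96) = -29.04 → -29 → -29 mod 360 = 331°
S = 39 + 0.74 × (91 − 39) = 77.48 → 77%
L = 21 + 0.74 × (23 − 21) = 22.48 → 22%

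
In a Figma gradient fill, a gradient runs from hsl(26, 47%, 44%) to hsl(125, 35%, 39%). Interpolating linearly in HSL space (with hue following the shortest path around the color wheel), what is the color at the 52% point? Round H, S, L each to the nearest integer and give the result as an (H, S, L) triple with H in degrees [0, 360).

(77, 41, 41)

Hue arc: Δh = 125 − 26 = 99° (|Δh| ≤ 180, already the shorter path).
H = 26 + 0.52 × (99) = 77.48 → 77°
S = 47 + 0.52 × (35 − 47) = 40.76 → 41%
L = 44 + 0.52 × (39 − 44) = 41.4 → 41%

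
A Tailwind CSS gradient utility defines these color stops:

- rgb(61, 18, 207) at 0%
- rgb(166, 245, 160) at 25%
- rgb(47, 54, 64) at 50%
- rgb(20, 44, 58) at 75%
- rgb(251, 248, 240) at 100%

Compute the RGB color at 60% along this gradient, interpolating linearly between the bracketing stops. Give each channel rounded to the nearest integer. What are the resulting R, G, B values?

(36, 50, 62)

60% lies between the 50% and 75% stops, so the local fraction is t = (60 − 50)/(75 − 50) = 10/25 ≈ 0.4.
R = 47 + 0.4 × (20 − 47) = 36.2 → 36
G = 54 + 0.4 × (44 − 54) = 50 → 50
B = 64 + 0.4 × (58 − 64) = 61.6 → 62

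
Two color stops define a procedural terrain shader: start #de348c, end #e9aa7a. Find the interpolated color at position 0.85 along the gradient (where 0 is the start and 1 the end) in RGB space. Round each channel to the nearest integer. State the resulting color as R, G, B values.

#de348c → (222, 52, 140); #e9aa7a → (233, 170, 122).
R = 222 + 0.85 × (233 − 222) = 222 + 0.85 × 11 = 231.35 → 231
G = 52 + 0.85 × (170 − 52) = 52 + 0.85 × 118 = 152.3 → 152
B = 140 + 0.85 × (122 − 140) = 140 + 0.85 × -18 = 124.7 → 125
So the blended color is (231, 152, 125), about #e7987d.

(231, 152, 125)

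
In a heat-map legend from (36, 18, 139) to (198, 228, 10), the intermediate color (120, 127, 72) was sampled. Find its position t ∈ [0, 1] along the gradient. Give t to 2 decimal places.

0.52

Invert the lerp on the G channel (largest span, 210): t = (127 − 18) / (228 − 18) = 109/210 = 0.51905.
Check on R: (120 − 36)/(198 − 36) = 0.5185 ✓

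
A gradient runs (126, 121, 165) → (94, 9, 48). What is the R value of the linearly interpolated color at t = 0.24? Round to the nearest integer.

R = 126 + 0.24 × (94 − 126) = 118.32 → 118

118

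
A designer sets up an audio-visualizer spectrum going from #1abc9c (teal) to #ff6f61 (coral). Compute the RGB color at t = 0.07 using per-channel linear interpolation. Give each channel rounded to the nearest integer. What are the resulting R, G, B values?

#1abc9c → (26, 188, 156); #ff6f61 → (255, 111, 97).
R = 26 + 0.07 × (255 − 26) = 26 + 0.07 × 229 = 42.03 → 42
G = 188 + 0.07 × (111 − 188) = 188 + 0.07 × -77 = 182.61 → 183
B = 156 + 0.07 × (97 − 156) = 156 + 0.07 × -59 = 151.87 → 152
So the blended color is (42, 183, 152), about #2ab798.

(42, 183, 152)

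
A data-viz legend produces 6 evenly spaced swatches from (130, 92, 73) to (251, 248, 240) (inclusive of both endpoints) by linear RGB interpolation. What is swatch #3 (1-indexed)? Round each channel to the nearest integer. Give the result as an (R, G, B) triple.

With 6 swatches and endpoints inclusive, swatch 3 sits at t = (3 − 1)/(6 − 1) = 2/5 ≈ 0.4.
R = 130 + 0.4 × (251 − 130) = 178.4 → 178
G = 92 + 0.4 × (248 − 92) = 154.4 → 154
B = 73 + 0.4 × (240 − 73) = 139.8 → 140

(178, 154, 140)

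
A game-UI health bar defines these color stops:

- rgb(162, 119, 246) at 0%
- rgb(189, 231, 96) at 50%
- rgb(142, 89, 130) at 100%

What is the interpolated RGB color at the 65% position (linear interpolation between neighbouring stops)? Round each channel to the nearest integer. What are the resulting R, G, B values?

65% lies between the 50% and 100% stops, so the local fraction is t = (65 − 50)/(100 − 50) = 15/50 ≈ 0.3.
R = 189 + 0.3 × (142 − 189) = 174.9 → 175
G = 231 + 0.3 × (89 − 231) = 188.4 → 188
B = 96 + 0.3 × (130 − 96) = 106.2 → 106

(175, 188, 106)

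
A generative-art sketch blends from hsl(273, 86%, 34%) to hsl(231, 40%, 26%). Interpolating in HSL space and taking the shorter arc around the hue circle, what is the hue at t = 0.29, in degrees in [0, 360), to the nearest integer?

Hue arc: Δh = 231 − 273 = -42° (|Δh| ≤ 180, already the shorter path).
H = 273 + 0.29 × (-42) = 260.82 → 261°

261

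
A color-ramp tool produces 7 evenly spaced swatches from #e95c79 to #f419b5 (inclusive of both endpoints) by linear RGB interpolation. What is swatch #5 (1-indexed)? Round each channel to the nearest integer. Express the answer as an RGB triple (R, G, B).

(240, 47, 161)

With 7 swatches and endpoints inclusive, swatch 5 sits at t = (5 − 1)/(7 − 1) = 4/6 ≈ 0.6667.
#e95c79 → (233, 92, 121); #f419b5 → (244, 25, 181).
R = 233 + 0.6667 × (244 − 233) = 240.334 → 240
G = 92 + 0.6667 × (25 − 92) = 47.331 → 47
B = 121 + 0.6667 × (181 − 121) = 161.002 → 161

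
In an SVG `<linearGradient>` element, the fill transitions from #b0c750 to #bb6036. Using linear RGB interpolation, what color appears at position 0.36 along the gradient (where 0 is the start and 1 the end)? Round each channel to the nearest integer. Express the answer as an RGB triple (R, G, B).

#b0c750 → (176, 199, 80); #bb6036 → (187, 96, 54).
R = 176 + 0.36 × (187 − 176) = 176 + 0.36 × 11 = 179.96 → 180
G = 199 + 0.36 × (96 − 199) = 199 + 0.36 × -103 = 161.92 → 162
B = 80 + 0.36 × (54 − 80) = 80 + 0.36 × -26 = 70.64 → 71

(180, 162, 71)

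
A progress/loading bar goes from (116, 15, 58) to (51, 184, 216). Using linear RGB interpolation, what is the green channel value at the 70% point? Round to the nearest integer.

G = 15 + 0.7 × (184 − 15) = 133.3 → 133

133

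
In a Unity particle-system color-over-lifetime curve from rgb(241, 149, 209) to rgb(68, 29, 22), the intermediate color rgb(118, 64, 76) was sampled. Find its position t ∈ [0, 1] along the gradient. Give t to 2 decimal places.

Invert the lerp on the B channel (largest span, 187): t = (76 − 209) / (22 − 209) = -133/-187 = 0.71123.
Check on R: (118 − 241)/(68 − 241) = 0.711 ✓

0.71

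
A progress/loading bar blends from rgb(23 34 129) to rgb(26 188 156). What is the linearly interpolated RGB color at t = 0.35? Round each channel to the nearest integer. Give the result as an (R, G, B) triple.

R = 23 + 0.35 × (26 − 23) = 23 + 0.35 × 3 = 24.05 → 24
G = 34 + 0.35 × (188 − 34) = 34 + 0.35 × 154 = 87.9 → 88
B = 129 + 0.35 × (156 − 129) = 129 + 0.35 × 27 = 138.45 → 138
So the blended color is (24, 88, 138), about #18588a.

(24, 88, 138)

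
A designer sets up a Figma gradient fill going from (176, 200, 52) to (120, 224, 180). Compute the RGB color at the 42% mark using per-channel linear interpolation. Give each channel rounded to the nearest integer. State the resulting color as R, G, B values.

(152, 210, 106)

42% corresponds to t = 0.42.
R = 176 + 0.42 × (120 − 176) = 176 + 0.42 × -56 = 152.48 → 152
G = 200 + 0.42 × (224 − 200) = 200 + 0.42 × 24 = 210.08 → 210
B = 52 + 0.42 × (180 − 52) = 52 + 0.42 × 128 = 105.76 → 106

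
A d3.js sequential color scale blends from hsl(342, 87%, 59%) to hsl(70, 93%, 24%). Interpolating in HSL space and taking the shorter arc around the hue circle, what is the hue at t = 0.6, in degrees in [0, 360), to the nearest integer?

Hue: 70 − 342 = -272°, but |-272| > 180 so the shorter arc goes the other way: Δh = -272 + 360 = 88°.
H = 342 + 0.6 × (88) = 394.8 → 395 → 395 mod 360 = 35°

35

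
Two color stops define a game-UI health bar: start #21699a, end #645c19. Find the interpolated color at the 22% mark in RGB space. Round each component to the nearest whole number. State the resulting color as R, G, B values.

#21699a → (33, 105, 154); #645c19 → (100, 92, 25).
22% corresponds to t = 0.22.
R = 33 + 0.22 × (100 − 33) = 33 + 0.22 × 67 = 47.74 → 48
G = 105 + 0.22 × (92 − 105) = 105 + 0.22 × -13 = 102.14 → 102
B = 154 + 0.22 × (25 − 154) = 154 + 0.22 × -129 = 125.62 → 126
So the blended color is (48, 102, 126), about #30667e.

(48, 102, 126)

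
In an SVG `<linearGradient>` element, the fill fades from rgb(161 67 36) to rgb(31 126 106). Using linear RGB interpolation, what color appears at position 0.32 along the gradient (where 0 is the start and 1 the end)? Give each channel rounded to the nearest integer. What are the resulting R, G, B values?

(119, 86, 58)

R = 161 + 0.32 × (31 − 161) = 161 + 0.32 × -130 = 119.4 → 119
G = 67 + 0.32 × (126 − 67) = 67 + 0.32 × 59 = 85.88 → 86
B = 36 + 0.32 × (106 − 36) = 36 + 0.32 × 70 = 58.4 → 58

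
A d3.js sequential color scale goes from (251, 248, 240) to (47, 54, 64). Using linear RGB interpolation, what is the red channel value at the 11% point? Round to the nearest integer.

229

R = 251 + 0.11 × (47 − 251) = 228.56 → 229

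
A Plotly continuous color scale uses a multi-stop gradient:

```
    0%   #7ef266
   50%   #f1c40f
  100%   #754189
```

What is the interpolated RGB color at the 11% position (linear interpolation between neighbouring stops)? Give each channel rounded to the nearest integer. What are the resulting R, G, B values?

(151, 232, 83)

11% lies between the 0% and 50% stops, so the local fraction is t = (11 − 0)/(50 − 0) = 11/50 ≈ 0.22.
#7ef266 → (126, 242, 102); #f1c40f → (241, 196, 15).
R = 126 + 0.22 × (241 − 126) = 151.3 → 151
G = 242 + 0.22 × (196 − 242) = 231.88 → 232
B = 102 + 0.22 × (15 − 102) = 82.86 → 83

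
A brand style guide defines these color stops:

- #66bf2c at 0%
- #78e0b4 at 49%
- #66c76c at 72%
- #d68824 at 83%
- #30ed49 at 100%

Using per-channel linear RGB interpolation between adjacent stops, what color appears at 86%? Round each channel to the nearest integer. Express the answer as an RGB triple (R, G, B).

(185, 154, 43)

86% lies between the 83% and 100% stops, so the local fraction is t = (86 − 83)/(100 − 83) = 3/17 ≈ 0.1765.
#d68824 → (214, 136, 36); #30ed49 → (48, 237, 73).
R = 214 + 0.1765 × (48 − 214) = 184.701 → 185
G = 136 + 0.1765 × (237 − 136) = 153.827 → 154
B = 36 + 0.1765 × (73 − 36) = 42.531 → 43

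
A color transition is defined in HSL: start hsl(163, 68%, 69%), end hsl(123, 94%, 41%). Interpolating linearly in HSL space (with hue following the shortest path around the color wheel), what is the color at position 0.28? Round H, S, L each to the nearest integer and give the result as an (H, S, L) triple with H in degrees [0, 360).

(152, 75, 61)

Hue arc: Δh = 123 − 163 = -40° (|Δh| ≤ 180, already the shorter path).
H = 163 + 0.28 × (-40) = 151.8 → 152°
S = 68 + 0.28 × (94 − 68) = 75.28 → 75%
L = 69 + 0.28 × (41 − 69) = 61.16 → 61%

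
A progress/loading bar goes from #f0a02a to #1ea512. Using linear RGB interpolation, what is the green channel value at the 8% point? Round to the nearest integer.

G₁ = 160 (from #f0a02a), G₂ = 165 (from #1ea512).
G = 160 + 0.08 × (165 − 160) = 160.4 → 160

160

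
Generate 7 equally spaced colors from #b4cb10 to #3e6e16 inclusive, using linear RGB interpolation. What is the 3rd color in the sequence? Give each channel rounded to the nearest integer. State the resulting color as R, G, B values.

With 7 swatches and endpoints inclusive, swatch 3 sits at t = (3 − 1)/(7 − 1) = 2/6 ≈ 0.3333.
#b4cb10 → (180, 203, 16); #3e6e16 → (62, 110, 22).
R = 180 + 0.3333 × (62 − 180) = 140.671 → 141
G = 203 + 0.3333 × (110 − 203) = 172.003 → 172
B = 16 + 0.3333 × (22 − 16) = 18 → 18

(141, 172, 18)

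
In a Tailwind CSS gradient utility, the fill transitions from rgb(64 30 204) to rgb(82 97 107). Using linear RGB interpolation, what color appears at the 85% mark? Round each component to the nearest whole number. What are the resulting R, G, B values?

(79, 87, 122)

85% corresponds to t = 0.85.
R = 64 + 0.85 × (82 − 64) = 64 + 0.85 × 18 = 79.3 → 79
G = 30 + 0.85 × (97 − 30) = 30 + 0.85 × 67 = 86.95 → 87
B = 204 + 0.85 × (107 − 204) = 204 + 0.85 × -97 = 121.55 → 122
So the blended color is (79, 87, 122), about #4f577a.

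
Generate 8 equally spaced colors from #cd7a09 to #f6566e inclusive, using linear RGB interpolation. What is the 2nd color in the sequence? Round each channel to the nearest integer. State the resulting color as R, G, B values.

(211, 117, 23)

With 8 swatches and endpoints inclusive, swatch 2 sits at t = (2 − 1)/(8 − 1) = 1/7 ≈ 0.1429.
#cd7a09 → (205, 122, 9); #f6566e → (246, 86, 110).
R = 205 + 0.1429 × (246 − 205) = 210.859 → 211
G = 122 + 0.1429 × (86 − 122) = 116.856 → 117
B = 9 + 0.1429 × (110 − 9) = 23.433 → 23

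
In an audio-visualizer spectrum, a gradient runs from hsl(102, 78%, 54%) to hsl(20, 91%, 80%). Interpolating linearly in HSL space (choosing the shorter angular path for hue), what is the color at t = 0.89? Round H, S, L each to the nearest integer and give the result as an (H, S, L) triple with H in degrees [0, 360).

(29, 90, 77)

Hue arc: Δh = 20 − 102 = -82° (|Δh| ≤ 180, already the shorter path).
H = 102 + 0.89 × (-82) = 29.02 → 29°
S = 78 + 0.89 × (91 − 78) = 89.57 → 90%
L = 54 + 0.89 × (80 − 54) = 77.14 → 77%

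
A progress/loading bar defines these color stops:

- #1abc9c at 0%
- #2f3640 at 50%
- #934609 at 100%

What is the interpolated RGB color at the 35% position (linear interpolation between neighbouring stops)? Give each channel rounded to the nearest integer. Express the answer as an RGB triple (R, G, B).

35% lies between the 0% and 50% stops, so the local fraction is t = (35 − 0)/(50 − 0) = 35/50 ≈ 0.7.
#1abc9c → (26, 188, 156); #2f3640 → (47, 54, 64).
R = 26 + 0.7 × (47 − 26) = 40.7 → 41
G = 188 + 0.7 × (54 − 188) = 94.2 → 94
B = 156 + 0.7 × (64 − 156) = 91.6 → 92

(41, 94, 92)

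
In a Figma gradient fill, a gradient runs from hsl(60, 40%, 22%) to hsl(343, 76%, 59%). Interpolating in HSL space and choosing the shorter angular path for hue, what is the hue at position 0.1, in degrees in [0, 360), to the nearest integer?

Hue: 343 − 60 = 283°, but |283| > 180 so the shorter arc goes the other way: Δh = 283 − 360 = -77°.
H = 60 + 0.1 × (-77) = 52.3 → 52°

52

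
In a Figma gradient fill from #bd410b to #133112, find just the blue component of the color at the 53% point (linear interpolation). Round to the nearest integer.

15

B₁ = 11 (from #bd410b), B₂ = 18 (from #133112).
B = 11 + 0.53 × (18 − 11) = 14.71 → 15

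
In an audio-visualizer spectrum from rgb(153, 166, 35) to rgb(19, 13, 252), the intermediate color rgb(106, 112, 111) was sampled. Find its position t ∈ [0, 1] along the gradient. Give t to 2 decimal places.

0.35

Invert the lerp on the B channel (largest span, 217): t = (111 − 35) / (252 − 35) = 76/217 = 0.35023.
Check on R: (106 − 153)/(19 − 153) = 0.3507 ✓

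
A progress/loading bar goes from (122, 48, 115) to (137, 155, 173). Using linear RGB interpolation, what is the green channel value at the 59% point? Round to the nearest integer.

G = 48 + 0.59 × (155 − 48) = 111.13 → 111

111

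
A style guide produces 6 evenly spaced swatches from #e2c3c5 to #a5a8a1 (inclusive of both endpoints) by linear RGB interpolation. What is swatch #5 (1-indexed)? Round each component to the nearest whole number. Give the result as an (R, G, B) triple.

(177, 173, 168)

With 6 swatches and endpoints inclusive, swatch 5 sits at t = (5 − 1)/(6 − 1) = 4/5 ≈ 0.8.
#e2c3c5 → (226, 195, 197); #a5a8a1 → (165, 168, 161).
R = 226 + 0.8 × (165 − 226) = 177.2 → 177
G = 195 + 0.8 × (168 − 195) = 173.4 → 173
B = 197 + 0.8 × (161 − 197) = 168.2 → 168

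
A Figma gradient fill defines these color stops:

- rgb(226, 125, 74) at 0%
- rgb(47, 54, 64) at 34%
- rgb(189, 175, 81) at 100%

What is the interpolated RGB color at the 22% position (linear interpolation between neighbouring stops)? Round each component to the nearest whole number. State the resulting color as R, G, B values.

22% lies between the 0% and 34% stops, so the local fraction is t = (22 − 0)/(34 − 0) = 22/34 ≈ 0.6471.
R = 226 + 0.6471 × (47 − 226) = 110.169 → 110
G = 125 + 0.6471 × (54 − 125) = 79.056 → 79
B = 74 + 0.6471 × (64 − 74) = 67.529 → 68

(110, 79, 68)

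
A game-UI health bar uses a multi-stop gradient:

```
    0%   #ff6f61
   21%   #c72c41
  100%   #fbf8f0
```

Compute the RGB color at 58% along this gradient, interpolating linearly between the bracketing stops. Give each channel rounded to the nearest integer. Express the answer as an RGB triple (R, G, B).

58% lies between the 21% and 100% stops, so the local fraction is t = (58 − 21)/(100 − 21) = 37/79 ≈ 0.4684.
#c72c41 → (199, 44, 65); #fbf8f0 → (251, 248, 240).
R = 199 + 0.4684 × (251 − 199) = 223.357 → 223
G = 44 + 0.4684 × (248 − 44) = 139.554 → 140
B = 65 + 0.4684 × (240 − 65) = 146.97 → 147

(223, 140, 147)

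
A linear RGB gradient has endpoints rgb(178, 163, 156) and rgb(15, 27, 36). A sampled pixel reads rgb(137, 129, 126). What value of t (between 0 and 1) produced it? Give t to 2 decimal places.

Invert the lerp on the R channel (largest span, 163): t = (137 − 178) / (15 − 178) = -41/-163 = 0.25153.
Check on G: (129 − 163)/(27 − 163) = 0.25 ✓

0.25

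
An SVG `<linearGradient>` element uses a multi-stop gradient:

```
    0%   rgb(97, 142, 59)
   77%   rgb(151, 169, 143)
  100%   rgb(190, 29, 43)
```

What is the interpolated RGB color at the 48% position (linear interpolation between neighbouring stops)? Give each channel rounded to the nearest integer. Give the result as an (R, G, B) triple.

(131, 159, 111)

48% lies between the 0% and 77% stops, so the local fraction is t = (48 − 0)/(77 − 0) = 48/77 ≈ 0.6234.
R = 97 + 0.6234 × (151 − 97) = 130.664 → 131
G = 142 + 0.6234 × (169 − 142) = 158.832 → 159
B = 59 + 0.6234 × (143 − 59) = 111.366 → 111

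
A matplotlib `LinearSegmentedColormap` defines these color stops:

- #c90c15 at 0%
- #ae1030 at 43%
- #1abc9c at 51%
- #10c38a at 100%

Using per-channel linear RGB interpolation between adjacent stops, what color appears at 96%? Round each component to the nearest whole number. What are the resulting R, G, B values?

(17, 194, 139)

96% lies between the 51% and 100% stops, so the local fraction is t = (96 − 51)/(100 − 51) = 45/49 ≈ 0.9184.
#1abc9c → (26, 188, 156); #10c38a → (16, 195, 138).
R = 26 + 0.9184 × (16 − 26) = 16.816 → 17
G = 188 + 0.9184 × (195 − 188) = 194.429 → 194
B = 156 + 0.9184 × (138 − 156) = 139.469 → 139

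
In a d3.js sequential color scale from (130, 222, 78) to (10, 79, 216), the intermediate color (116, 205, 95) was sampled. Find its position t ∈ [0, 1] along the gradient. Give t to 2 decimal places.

Invert the lerp on the G channel (largest span, 143): t = (205 − 222) / (79 − 222) = -17/-143 = 0.11888.
Check on R: (116 − 130)/(10 − 130) = 0.1167 ✓

0.12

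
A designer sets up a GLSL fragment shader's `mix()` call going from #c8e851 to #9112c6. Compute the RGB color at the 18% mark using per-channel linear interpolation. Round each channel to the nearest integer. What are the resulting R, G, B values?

(190, 193, 102)

#c8e851 → (200, 232, 81); #9112c6 → (145, 18, 198).
18% corresponds to t = 0.18.
R = 200 + 0.18 × (145 − 200) = 200 + 0.18 × -55 = 190.1 → 190
G = 232 + 0.18 × (18 − 232) = 232 + 0.18 × -214 = 193.48 → 193
B = 81 + 0.18 × (198 − 81) = 81 + 0.18 × 117 = 102.06 → 102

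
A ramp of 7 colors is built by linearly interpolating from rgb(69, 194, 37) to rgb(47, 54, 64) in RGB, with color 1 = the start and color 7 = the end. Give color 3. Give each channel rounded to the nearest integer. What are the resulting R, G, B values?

(62, 147, 46)

With 7 swatches and endpoints inclusive, swatch 3 sits at t = (3 − 1)/(7 − 1) = 2/6 ≈ 0.3333.
R = 69 + 0.3333 × (47 − 69) = 61.667 → 62
G = 194 + 0.3333 × (54 − 194) = 147.338 → 147
B = 37 + 0.3333 × (64 − 37) = 45.999 → 46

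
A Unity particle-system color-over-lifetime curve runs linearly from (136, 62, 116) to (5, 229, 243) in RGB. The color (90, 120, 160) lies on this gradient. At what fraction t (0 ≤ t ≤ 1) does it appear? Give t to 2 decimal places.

0.35

Invert the lerp on the G channel (largest span, 167): t = (120 − 62) / (229 − 62) = 58/167 = 0.34731.
Check on R: (90 − 136)/(5 − 136) = 0.3511 ✓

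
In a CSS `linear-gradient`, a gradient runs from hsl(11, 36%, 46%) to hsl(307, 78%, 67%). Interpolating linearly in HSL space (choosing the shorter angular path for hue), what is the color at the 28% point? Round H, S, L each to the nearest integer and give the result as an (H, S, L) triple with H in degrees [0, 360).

(353, 48, 52)

Hue: 307 − 11 = 296°, but |296| > 180 so the shorter arc goes the other way: Δh = 296 − 360 = -64°.
H = 11 + 0.28 × (-64) = -6.92 → -7 → -7 mod 360 = 353°
S = 36 + 0.28 × (78 − 36) = 47.76 → 48%
L = 46 + 0.28 × (67 − 46) = 51.88 → 52%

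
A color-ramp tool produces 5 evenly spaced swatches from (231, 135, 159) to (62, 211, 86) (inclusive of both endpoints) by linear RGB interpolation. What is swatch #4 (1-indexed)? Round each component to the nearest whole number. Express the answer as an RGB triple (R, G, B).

With 5 swatches and endpoints inclusive, swatch 4 sits at t = (4 − 1)/(5 − 1) = 3/4 ≈ 0.75.
R = 231 + 0.75 × (62 − 231) = 104.25 → 104
G = 135 + 0.75 × (211 − 135) = 192 → 192
B = 159 + 0.75 × (86 − 159) = 104.25 → 104

(104, 192, 104)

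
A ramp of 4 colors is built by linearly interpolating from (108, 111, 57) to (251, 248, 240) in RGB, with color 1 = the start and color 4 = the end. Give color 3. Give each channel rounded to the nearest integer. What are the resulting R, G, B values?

(203, 202, 179)

With 4 swatches and endpoints inclusive, swatch 3 sits at t = (3 − 1)/(4 − 1) = 2/3 ≈ 0.6667.
R = 108 + 0.6667 × (251 − 108) = 203.338 → 203
G = 111 + 0.6667 × (248 − 111) = 202.338 → 202
B = 57 + 0.6667 × (240 − 57) = 179.006 → 179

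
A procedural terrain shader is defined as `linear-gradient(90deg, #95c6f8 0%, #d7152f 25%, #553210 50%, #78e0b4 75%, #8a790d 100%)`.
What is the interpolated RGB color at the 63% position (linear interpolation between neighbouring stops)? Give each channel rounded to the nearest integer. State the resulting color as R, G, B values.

63% lies between the 50% and 75% stops, so the local fraction is t = (63 − 50)/(75 − 50) = 13/25 ≈ 0.52.
#553210 → (85, 50, 16); #78e0b4 → (120, 224, 180).
R = 85 + 0.52 × (120 − 85) = 103.2 → 103
G = 50 + 0.52 × (224 − 50) = 140.48 → 140
B = 16 + 0.52 × (180 − 16) = 101.28 → 101

(103, 140, 101)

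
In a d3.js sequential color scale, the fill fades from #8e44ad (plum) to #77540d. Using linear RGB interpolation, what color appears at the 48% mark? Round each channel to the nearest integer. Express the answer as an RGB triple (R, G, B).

(131, 76, 96)

#8e44ad → (142, 68, 173); #77540d → (119, 84, 13).
48% corresponds to t = 0.48.
R = 142 + 0.48 × (119 − 142) = 142 + 0.48 × -23 = 130.96 → 131
G = 68 + 0.48 × (84 − 68) = 68 + 0.48 × 16 = 75.68 → 76
B = 173 + 0.48 × (13 − 173) = 173 + 0.48 × -160 = 96.2 → 96
So the blended color is (131, 76, 96), about #834c60.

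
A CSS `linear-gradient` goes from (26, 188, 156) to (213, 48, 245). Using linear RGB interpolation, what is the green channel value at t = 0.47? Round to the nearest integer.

122

G = 188 + 0.47 × (48 − 188) = 122.2 → 122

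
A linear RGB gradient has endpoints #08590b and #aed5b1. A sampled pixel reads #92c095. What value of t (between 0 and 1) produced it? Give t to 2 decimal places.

Invert the lerp on the R channel (largest span, 166): t = (146 − 8) / (174 − 8) = 138/166 = 0.83133.
Check on G: (192 − 89)/(213 − 89) = 0.8306 ✓

0.83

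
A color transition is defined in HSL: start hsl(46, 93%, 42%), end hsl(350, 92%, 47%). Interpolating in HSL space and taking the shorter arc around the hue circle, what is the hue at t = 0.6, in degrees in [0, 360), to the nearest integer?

Hue: 350 − 46 = 304°, but |304| > 180 so the shorter arc goes the other way: Δh = 304 − 360 = -56°.
H = 46 + 0.6 × (-56) = 12.4 → 12°

12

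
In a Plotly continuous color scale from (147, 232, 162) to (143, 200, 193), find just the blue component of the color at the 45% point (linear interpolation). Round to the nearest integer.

176

B = 162 + 0.45 × (193 − 162) = 175.95 → 176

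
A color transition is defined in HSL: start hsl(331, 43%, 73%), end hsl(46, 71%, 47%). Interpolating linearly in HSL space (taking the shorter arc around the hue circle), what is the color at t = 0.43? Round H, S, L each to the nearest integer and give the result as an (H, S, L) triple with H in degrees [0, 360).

Hue: 46 − 331 = -285°, but |-285| > 180 so the shorter arc goes the other way: Δh = -285 + 360 = 75°.
H = 331 + 0.43 × (75) = 363.25 → 363 → 363 mod 360 = 3°
S = 43 + 0.43 × (71 − 43) = 55.04 → 55%
L = 73 + 0.43 × (47 − 73) = 61.82 → 62%

(3, 55, 62)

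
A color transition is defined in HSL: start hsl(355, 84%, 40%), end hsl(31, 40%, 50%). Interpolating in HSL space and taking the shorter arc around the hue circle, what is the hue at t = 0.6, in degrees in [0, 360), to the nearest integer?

17

Hue: 31 − 355 = -324°, but |-324| > 180 so the shorter arc goes the other way: Δh = -324 + 360 = 36°.
H = 355 + 0.6 × (36) = 376.6 → 377 → 377 mod 360 = 17°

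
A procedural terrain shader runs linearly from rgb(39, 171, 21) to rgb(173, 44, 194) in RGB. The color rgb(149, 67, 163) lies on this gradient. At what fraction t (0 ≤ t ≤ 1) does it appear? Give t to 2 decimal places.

0.82

Invert the lerp on the B channel (largest span, 173): t = (163 − 21) / (194 − 21) = 142/173 = 0.82081.
Check on R: (149 − 39)/(173 − 39) = 0.8209 ✓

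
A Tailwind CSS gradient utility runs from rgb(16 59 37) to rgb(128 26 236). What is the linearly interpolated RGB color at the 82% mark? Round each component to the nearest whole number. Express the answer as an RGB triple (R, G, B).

82% corresponds to t = 0.82.
R = 16 + 0.82 × (128 − 16) = 16 + 0.82 × 112 = 107.84 → 108
G = 59 + 0.82 × (26 − 59) = 59 + 0.82 × -33 = 31.94 → 32
B = 37 + 0.82 × (236 − 37) = 37 + 0.82 × 199 = 200.18 → 200

(108, 32, 200)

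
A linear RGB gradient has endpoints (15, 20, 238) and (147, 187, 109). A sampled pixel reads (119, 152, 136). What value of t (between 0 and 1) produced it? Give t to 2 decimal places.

Invert the lerp on the G channel (largest span, 167): t = (152 − 20) / (187 − 20) = 132/167 = 0.79042.
Check on R: (119 − 15)/(147 − 15) = 0.7879 ✓

0.79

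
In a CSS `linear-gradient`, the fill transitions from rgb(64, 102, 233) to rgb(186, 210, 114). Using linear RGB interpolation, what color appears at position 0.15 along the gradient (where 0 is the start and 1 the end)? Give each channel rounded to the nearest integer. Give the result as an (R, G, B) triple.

(82, 118, 215)

R = 64 + 0.15 × (186 − 64) = 64 + 0.15 × 122 = 82.3 → 82
G = 102 + 0.15 × (210 − 102) = 102 + 0.15 × 108 = 118.2 → 118
B = 233 + 0.15 × (114 − 233) = 233 + 0.15 × -119 = 215.15 → 215
So the blended color is (82, 118, 215), about #5276d7.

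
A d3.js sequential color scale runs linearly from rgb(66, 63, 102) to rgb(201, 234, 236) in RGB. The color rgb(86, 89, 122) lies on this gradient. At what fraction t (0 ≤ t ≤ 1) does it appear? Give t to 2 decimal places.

Invert the lerp on the G channel (largest span, 171): t = (89 − 63) / (234 − 63) = 26/171 = 0.15205.
Check on R: (86 − 66)/(201 − 66) = 0.1481 ✓

0.15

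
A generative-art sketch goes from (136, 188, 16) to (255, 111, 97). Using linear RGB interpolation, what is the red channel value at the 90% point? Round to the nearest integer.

R = 136 + 0.9 × (255 − 136) = 243.1 → 243

243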